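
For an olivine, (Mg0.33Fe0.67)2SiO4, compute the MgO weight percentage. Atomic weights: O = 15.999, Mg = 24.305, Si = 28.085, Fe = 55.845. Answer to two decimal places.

14.54 wt%

M((Mg0.33Fe0.67)2SiO4) = 182.955 g/mol; M(MgO) = 40.304 g/mol.
Moles MgO per formula unit = 0.66 Mg ÷ 1 = 0.6600.
MgO fraction = (0.6600 × 40.304) / 182.955 = 26.601/182.955 = 0.1454.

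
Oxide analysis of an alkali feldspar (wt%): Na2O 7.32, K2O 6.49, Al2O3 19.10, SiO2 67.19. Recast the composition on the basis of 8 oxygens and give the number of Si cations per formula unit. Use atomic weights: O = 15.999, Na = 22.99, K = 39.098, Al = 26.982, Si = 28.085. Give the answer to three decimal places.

2.997 Si apfu

Na2O (M=61.979): mol = 0.11810; Na = 0.23620, O = 0.11810.
K2O (M=94.195): mol = 0.06890; K = 0.13780, O = 0.06890.
Al2O3 (M=101.961): mol = 0.18733; Al = 0.37466, O = 0.56199.
SiO2 (M=60.083): mol = 1.11829; Si = 1.11829, O = 2.23658.
ΣO = 2.98557; factor = 8/ΣO = 2.67956.
Si apfu = 1.11829 × 2.67956 = 2.997.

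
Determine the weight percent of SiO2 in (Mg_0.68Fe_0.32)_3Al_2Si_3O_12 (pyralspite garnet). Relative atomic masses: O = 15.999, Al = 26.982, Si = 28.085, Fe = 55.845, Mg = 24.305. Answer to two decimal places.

Molar mass of (Mg_0.68Fe_0.32)_3Al_2Si_3O_12 = 2.04·24.305 + 0.96·55.845 + 2·26.982 + 3·28.085 + 12·15.999 = 433.400 g/mol.
Each formula unit contains 3 Si, equivalent to 3/1 = 3.0000 mol SiO2.
M(SiO2) = 1×28.085 + 2×15.999 = 60.083 g/mol.
Mass of SiO2 per formula unit = 3.0000 × 60.083 = 180.249 g.
SiO2 wt% = 180.249 / 433.400 × 100 = 41.59%.

41.59 wt%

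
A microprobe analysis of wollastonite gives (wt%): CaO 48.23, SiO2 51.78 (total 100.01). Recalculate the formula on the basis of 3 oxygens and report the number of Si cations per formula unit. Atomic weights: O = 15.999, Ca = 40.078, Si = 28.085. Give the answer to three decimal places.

48.23 wt% CaO ÷ 56.077 g/mol = 0.86007 mol, giving 0.86007 Ca and 0.86007 O.
51.78 wt% SiO2 ÷ 60.083 g/mol = 0.86181 mol, giving 0.86181 Si and 1.72362 O.
Oxygen sums to 2.58369; scaling by 3/2.58369 = 1.16113 puts the formula on 3 O.
Si: 0.86181 × 1.16113 = 1.001 atoms per formula unit.

1.001 Si apfu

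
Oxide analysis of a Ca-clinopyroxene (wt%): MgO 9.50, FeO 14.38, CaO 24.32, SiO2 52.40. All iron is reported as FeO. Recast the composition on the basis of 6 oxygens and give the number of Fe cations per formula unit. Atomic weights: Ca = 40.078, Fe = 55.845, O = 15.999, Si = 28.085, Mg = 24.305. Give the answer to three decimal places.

9.50 wt% MgO ÷ 40.304 g/mol = 0.23571 mol, giving 0.23571 Mg and 0.23571 O.
14.38 wt% FeO ÷ 71.844 g/mol = 0.20016 mol, giving 0.20016 Fe and 0.20016 O.
24.32 wt% CaO ÷ 56.077 g/mol = 0.43369 mol, giving 0.43369 Ca and 0.43369 O.
52.40 wt% SiO2 ÷ 60.083 g/mol = 0.87213 mol, giving 0.87213 Si and 1.74426 O.
Oxygen sums to 2.61382; scaling by 6/2.61382 = 2.29549 puts the formula on 6 O.
Fe: 0.20016 × 2.29549 = 0.459 atoms per formula unit.

0.459 Fe apfu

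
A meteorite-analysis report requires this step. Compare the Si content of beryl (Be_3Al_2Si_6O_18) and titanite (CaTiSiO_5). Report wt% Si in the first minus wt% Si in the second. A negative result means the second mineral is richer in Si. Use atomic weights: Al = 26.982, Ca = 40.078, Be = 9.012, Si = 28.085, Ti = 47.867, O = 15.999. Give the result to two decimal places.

M(Be_3Al_2Si_6O_18) = 537.492 g/mol, so wt% Si = 168.510/537.492 × 100 = 31.35%.
M(CaTiSiO_5) = 196.025 g/mol, so wt% Si = 28.085/196.025 × 100 = 14.33%.
31.35 − 14.33 = 17.02 pp.

17.02 percentage points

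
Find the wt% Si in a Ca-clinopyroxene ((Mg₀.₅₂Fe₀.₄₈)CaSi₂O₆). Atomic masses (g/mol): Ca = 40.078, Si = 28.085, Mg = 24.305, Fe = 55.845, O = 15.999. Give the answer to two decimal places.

24.24 mass %

Formula mass = 0.52*24.305 + 0.48*55.845 + 1*40.078 + 2*28.085 + 6*15.999 = 231.686 g/mol, of which 56.170 g is Si.
So Si makes up 56.170/231.686 = 0.2424 of the mass, i.e. 24.24%.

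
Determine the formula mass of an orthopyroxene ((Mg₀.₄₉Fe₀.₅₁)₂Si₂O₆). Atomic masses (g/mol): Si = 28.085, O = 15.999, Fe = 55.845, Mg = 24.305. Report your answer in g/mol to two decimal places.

232.94 g/mol

Mg: 0.98 × 24.305 = 23.8189
Fe: 1.02 × 55.845 = 56.9619
Si: 2 × 28.085 = 56.1700
O: 6 × 15.999 = 95.9940
Summing the contributions gives the formula mass.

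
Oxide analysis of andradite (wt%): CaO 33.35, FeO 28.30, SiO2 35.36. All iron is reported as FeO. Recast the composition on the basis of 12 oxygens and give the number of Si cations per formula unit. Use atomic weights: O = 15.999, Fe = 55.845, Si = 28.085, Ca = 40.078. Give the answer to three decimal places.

CaO (M=56.077): mol = 0.59472; Ca = 0.59472, O = 0.59472.
FeO (M=71.844): mol = 0.39391; Fe = 0.39391, O = 0.39391.
SiO2 (M=60.083): mol = 0.58852; Si = 0.58852, O = 1.17704.
ΣO = 2.16567; factor = 12/ΣO = 5.54101.
Si apfu = 0.58852 × 5.54101 = 3.261.

3.261 Si apfu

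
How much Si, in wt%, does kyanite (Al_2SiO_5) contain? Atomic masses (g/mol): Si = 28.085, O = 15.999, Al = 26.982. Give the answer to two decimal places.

17.33 wt%

Formula mass = 2*26.982 + 1*28.085 + 5*15.999 = 162.044 g/mol, of which 28.085 g is Si.
So Si makes up 28.085/162.044 = 0.1733 of the mass, i.e. 17.33%.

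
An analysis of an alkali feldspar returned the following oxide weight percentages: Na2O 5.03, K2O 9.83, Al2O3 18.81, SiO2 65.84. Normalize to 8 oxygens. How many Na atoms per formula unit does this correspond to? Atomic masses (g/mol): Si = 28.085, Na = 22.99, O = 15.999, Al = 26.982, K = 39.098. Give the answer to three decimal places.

0.443 Na apfu

5.03 wt% Na2O ÷ 61.979 g/mol = 0.08116 mol, giving 0.16232 Na and 0.08116 O.
9.83 wt% K2O ÷ 94.195 g/mol = 0.10436 mol, giving 0.20872 K and 0.10436 O.
18.81 wt% Al2O3 ÷ 101.961 g/mol = 0.18448 mol, giving 0.36896 Al and 0.55344 O.
65.84 wt% SiO2 ÷ 60.083 g/mol = 1.09582 mol, giving 1.09582 Si and 2.19164 O.
Oxygen sums to 2.93060; scaling by 8/2.93060 = 2.72982 puts the formula on 8 O.
Na: 0.16232 × 2.72982 = 0.443 atoms per formula unit.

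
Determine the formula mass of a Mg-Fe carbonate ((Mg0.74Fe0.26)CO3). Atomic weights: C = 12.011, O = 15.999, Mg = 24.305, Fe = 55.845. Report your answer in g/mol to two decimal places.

92.51 g/mol

Mg: 0.74 × 24.305 = 17.9857
Fe: 0.26 × 55.845 = 14.5197
C: 1 × 12.011 = 12.0110
O: 3 × 15.999 = 47.9970
Summing the contributions gives the formula mass.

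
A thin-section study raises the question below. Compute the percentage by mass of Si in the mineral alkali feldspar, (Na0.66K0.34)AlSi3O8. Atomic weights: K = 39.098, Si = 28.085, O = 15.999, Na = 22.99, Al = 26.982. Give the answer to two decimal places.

Formula mass = 0.66*22.99 + 0.34*39.098 + 1*26.982 + 3*28.085 + 8*15.999 = 267.696 g/mol, of which 84.255 g is Si.
So Si makes up 84.255/267.696 = 0.3147 of the mass, i.e. 31.47%.

31.47 mass %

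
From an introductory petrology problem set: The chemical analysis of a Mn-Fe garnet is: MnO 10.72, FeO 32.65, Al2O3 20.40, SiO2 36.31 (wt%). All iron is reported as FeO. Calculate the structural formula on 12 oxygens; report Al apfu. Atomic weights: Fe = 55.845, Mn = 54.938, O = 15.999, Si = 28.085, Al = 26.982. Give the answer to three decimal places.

MnO (M=70.937): mol = 0.15112; Mn = 0.15112, O = 0.15112.
FeO (M=71.844): mol = 0.45446; Fe = 0.45446, O = 0.45446.
Al2O3 (M=101.961): mol = 0.20008; Al = 0.40016, O = 0.60024.
SiO2 (M=60.083): mol = 0.60433; Si = 0.60433, O = 1.20866.
ΣO = 2.41448; factor = 12/ΣO = 4.97001.
Al apfu = 0.40016 × 4.97001 = 1.989.

1.989 Al apfu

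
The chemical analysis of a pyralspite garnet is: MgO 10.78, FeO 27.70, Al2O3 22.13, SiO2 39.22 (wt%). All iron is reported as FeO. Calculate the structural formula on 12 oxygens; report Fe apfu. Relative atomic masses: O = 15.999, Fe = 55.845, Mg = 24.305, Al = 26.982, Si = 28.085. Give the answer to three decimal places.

MgO (M=40.304): mol = 0.26747; Mg = 0.26747, O = 0.26747.
FeO (M=71.844): mol = 0.38556; Fe = 0.38556, O = 0.38556.
Al2O3 (M=101.961): mol = 0.21704; Al = 0.43408, O = 0.65112.
SiO2 (M=60.083): mol = 0.65276; Si = 0.65276, O = 1.30552.
ΣO = 2.60967; factor = 12/ΣO = 4.59828.
Fe apfu = 0.38556 × 4.59828 = 1.773.

1.773 Fe apfu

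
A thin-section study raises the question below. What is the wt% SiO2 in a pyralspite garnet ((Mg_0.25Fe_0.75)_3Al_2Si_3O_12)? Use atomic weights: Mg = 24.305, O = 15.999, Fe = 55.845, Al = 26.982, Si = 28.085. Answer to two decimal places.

38.02 wt%

M((Mg_0.25Fe_0.75)_3Al_2Si_3O_12) = 474.087 g/mol; M(SiO2) = 60.083 g/mol.
Moles SiO2 per formula unit = 3 Si ÷ 1 = 3.0000.
SiO2 fraction = (3.0000 × 60.083) / 474.087 = 180.249/474.087 = 0.3802.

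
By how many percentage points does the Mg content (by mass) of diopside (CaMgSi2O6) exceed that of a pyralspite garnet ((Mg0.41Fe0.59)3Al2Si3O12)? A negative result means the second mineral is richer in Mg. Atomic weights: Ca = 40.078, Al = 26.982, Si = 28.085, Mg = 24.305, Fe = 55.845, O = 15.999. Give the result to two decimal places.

M(CaMgSi2O6) = 216.547 g/mol, so wt% Mg = 24.305/216.547 × 100 = 11.22%.
M((Mg0.41Fe0.59)3Al2Si3O12) = 458.948 g/mol, so wt% Mg = 29.895/458.948 × 100 = 6.51%.
11.22 − 6.51 = 4.71 pp.

4.71 percentage points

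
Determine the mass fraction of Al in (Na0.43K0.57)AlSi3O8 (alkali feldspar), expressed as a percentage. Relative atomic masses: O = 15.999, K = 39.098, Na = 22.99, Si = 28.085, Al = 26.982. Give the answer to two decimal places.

9.94 mass %

Formula mass = 0.43×22.99 + 0.57×39.098 + 1×26.982 + 3×28.085 + 8×15.999 = 271.401 g/mol, of which 26.982 g is Al.
So Al makes up 26.982/271.401 = 0.0994 of the mass, i.e. 9.94%.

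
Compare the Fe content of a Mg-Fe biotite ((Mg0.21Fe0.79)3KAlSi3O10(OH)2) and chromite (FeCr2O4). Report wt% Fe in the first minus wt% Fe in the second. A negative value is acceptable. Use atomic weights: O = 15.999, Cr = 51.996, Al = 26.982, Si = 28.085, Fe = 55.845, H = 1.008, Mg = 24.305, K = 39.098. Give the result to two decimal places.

1.95 percentage points

Fe in (Mg0.21Fe0.79)3KAlSi3O10(OH)2: molar mass 492.004 g/mol; 2.37×55.845 = 132.353 g → 26.90 wt%.
Fe in FeCr2O4: molar mass 223.833 g/mol; 1×55.845 = 55.845 g → 24.95 wt%.
Difference = 26.90 − 24.95 = 1.95 percentage points.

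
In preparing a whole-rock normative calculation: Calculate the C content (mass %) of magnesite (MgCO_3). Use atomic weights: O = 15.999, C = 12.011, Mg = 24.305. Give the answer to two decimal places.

14.25 mass %

Molar mass of MgCO_3: 1×24.305 + 1×12.011 + 3×15.999 = 84.313 g/mol.
Mass of C per formula unit: 1 × 12.011 = 12.011 g.
Weight fraction C = 12.011 / 84.313 = 0.1425.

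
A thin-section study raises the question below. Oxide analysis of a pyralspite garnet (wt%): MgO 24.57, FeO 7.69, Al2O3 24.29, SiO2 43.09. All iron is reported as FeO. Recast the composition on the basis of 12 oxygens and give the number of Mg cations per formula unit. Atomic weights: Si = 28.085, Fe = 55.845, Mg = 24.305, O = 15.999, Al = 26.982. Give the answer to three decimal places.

2.553 Mg apfu

MgO: 24.57/40.304 = 0.60962 mol → 0.60962 mol Mg, 0.60962 mol O.
FeO: 7.69/71.844 = 0.10704 mol → 0.10704 mol Fe, 0.10704 mol O.
Al2O3: 24.29/101.961 = 0.23823 mol → 0.47646 mol Al, 0.71469 mol O.
SiO2: 43.09/60.083 = 0.71717 mol → 0.71717 mol Si, 1.43434 mol O.
Total oxygen = 2.86569 mol. Normalization factor = 12/2.86569 = 4.18747.
Mg per 12 O = 0.60962 × 4.18747 = 2.553.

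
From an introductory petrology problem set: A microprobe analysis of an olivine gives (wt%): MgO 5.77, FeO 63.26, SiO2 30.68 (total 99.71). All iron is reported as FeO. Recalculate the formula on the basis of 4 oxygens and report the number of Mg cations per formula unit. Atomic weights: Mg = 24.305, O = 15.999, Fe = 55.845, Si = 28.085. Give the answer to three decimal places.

MgO: 5.77/40.304 = 0.14316 mol → 0.14316 mol Mg, 0.14316 mol O.
FeO: 63.26/71.844 = 0.88052 mol → 0.88052 mol Fe, 0.88052 mol O.
SiO2: 30.68/60.083 = 0.51063 mol → 0.51063 mol Si, 1.02126 mol O.
Total oxygen = 2.04494 mol. Normalization factor = 4/2.04494 = 1.95605.
Mg per 4 O = 0.14316 × 1.95605 = 0.280.

0.280 Mg apfu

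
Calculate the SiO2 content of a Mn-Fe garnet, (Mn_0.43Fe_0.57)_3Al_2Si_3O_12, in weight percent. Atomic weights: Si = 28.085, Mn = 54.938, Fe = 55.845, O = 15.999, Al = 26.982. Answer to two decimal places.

Molar mass of (Mn_0.43Fe_0.57)_3Al_2Si_3O_12 = 1.29*54.938 + 1.71*55.845 + 2*26.982 + 3*28.085 + 12*15.999 = 496.572 g/mol.
Each formula unit contains 3 Si, equivalent to 3/1 = 3.0000 mol SiO2.
M(SiO2) = 1×28.085 + 2×15.999 = 60.083 g/mol.
Mass of SiO2 per formula unit = 3.0000 × 60.083 = 180.249 g.
SiO2 wt% = 180.249 / 496.572 × 100 = 36.30%.

36.30 wt%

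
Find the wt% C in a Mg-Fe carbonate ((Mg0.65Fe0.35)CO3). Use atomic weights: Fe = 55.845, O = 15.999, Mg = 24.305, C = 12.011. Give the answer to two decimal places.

Molar mass of (Mg0.65Fe0.35)CO3: 0.65×24.305 + 0.35×55.845 + 1×12.011 + 3×15.999 = 95.352 g/mol.
Mass of C per formula unit: 1 × 12.011 = 12.011 g.
Weight fraction C = 12.011 / 95.352 = 0.1260.

12.60 wt%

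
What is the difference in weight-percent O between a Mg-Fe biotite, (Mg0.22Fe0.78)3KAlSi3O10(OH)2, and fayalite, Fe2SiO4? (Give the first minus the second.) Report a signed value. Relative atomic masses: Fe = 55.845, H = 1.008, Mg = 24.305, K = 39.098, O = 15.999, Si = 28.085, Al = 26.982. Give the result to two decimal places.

7.69 percentage points

First mineral: 191.988 g O in 491.058 g formula = 39.10 wt% O.
Second mineral: 63.996 g O in 203.771 g formula = 31.41 wt% O.
39.10% − 31.41% gives a difference of 7.69 percentage points.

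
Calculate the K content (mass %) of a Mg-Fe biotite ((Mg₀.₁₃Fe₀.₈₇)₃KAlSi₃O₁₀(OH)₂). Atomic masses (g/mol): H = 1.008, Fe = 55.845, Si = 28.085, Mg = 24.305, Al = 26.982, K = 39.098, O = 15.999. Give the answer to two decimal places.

Molar mass of (Mg₀.₁₃Fe₀.₈₇)₃KAlSi₃O₁₀(OH)₂: 0.39×24.305 + 2.61×55.845 + 1×39.098 + 1×26.982 + 3×28.085 + 12×15.999 + 2×1.008 = 499.573 g/mol.
Mass of K per formula unit: 1 × 39.098 = 39.098 g.
Weight fraction K = 39.098 / 499.573 = 0.0783.

7.83 mass %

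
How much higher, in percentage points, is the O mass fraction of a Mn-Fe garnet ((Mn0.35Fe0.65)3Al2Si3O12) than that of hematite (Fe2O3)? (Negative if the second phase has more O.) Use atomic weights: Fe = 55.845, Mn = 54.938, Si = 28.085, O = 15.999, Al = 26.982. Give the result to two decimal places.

O in (Mn0.35Fe0.65)3Al2Si3O12: molar mass 496.790 g/mol; 12×15.999 = 191.988 g → 38.65 wt%.
O in Fe2O3: molar mass 159.687 g/mol; 3×15.999 = 47.997 g → 30.06 wt%.
Difference = 38.65 − 30.06 = 8.59 percentage points.

8.59 percentage points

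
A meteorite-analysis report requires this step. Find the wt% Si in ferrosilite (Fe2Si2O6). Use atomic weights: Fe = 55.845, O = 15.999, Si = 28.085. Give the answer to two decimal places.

21.29 mass %

Molar mass of Fe2Si2O6: 2·55.845 + 2·28.085 + 6·15.999 = 263.854 g/mol.
Mass of Si per formula unit: 2 × 28.085 = 56.170 g.
Weight fraction Si = 56.170 / 263.854 = 0.2129.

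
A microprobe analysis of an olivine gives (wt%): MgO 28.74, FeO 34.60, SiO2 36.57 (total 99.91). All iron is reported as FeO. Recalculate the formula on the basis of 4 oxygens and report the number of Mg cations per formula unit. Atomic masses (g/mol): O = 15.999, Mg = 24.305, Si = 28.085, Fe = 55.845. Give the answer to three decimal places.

1.183 Mg apfu

MgO: 28.74/40.304 = 0.71308 mol → 0.71308 mol Mg, 0.71308 mol O.
FeO: 34.60/71.844 = 0.48160 mol → 0.48160 mol Fe, 0.48160 mol O.
SiO2: 36.57/60.083 = 0.60866 mol → 0.60866 mol Si, 1.21732 mol O.
Total oxygen = 2.41200 mol. Normalization factor = 4/2.41200 = 1.65837.
Mg per 4 O = 0.71308 × 1.65837 = 1.183.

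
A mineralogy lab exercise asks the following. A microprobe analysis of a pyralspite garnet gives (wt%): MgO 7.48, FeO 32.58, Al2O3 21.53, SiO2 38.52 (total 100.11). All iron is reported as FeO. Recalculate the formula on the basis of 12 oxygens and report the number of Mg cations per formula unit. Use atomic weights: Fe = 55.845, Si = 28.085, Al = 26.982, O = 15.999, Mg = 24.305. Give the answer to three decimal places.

MgO: 7.48/40.304 = 0.18559 mol → 0.18559 mol Mg, 0.18559 mol O.
FeO: 32.58/71.844 = 0.45348 mol → 0.45348 mol Fe, 0.45348 mol O.
Al2O3: 21.53/101.961 = 0.21116 mol → 0.42232 mol Al, 0.63348 mol O.
SiO2: 38.52/60.083 = 0.64111 mol → 0.64111 mol Si, 1.28222 mol O.
Total oxygen = 2.55477 mol. Normalization factor = 12/2.55477 = 4.69710.
Mg per 12 O = 0.18559 × 4.69710 = 0.872.

0.872 Mg apfu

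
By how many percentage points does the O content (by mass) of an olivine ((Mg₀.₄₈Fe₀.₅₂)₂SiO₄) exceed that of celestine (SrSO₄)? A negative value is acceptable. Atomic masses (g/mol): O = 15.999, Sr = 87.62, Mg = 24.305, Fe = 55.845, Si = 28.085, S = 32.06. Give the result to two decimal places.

2.05 percentage points

M((Mg₀.₄₈Fe₀.₅₂)₂SiO₄) = 173.493 g/mol, so wt% O = 63.996/173.493 × 100 = 36.89%.
M(SrSO₄) = 183.676 g/mol, so wt% O = 63.996/183.676 × 100 = 34.84%.
36.89 − 34.84 = 2.05 pp.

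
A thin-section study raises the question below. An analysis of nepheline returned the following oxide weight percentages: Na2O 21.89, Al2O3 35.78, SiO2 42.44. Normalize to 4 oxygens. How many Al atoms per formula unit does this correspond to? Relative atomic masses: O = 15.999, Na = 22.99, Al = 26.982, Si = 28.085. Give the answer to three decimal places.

0.996 Al apfu

Na2O (M=61.979): mol = 0.35318; Na = 0.70636, O = 0.35318.
Al2O3 (M=101.961): mol = 0.35092; Al = 0.70184, O = 1.05276.
SiO2 (M=60.083): mol = 0.70636; Si = 0.70636, O = 1.41272.
ΣO = 2.81866; factor = 4/ΣO = 1.41911.
Al apfu = 0.70184 × 1.41911 = 0.996.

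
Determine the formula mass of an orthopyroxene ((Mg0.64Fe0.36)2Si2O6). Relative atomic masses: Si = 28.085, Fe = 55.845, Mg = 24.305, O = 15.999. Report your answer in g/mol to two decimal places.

223.48 g/mol

Mg: 1.28 × 24.305 = 31.1104
Fe: 0.72 × 55.845 = 40.2084
Si: 2 × 28.085 = 56.1700
O: 6 × 15.999 = 95.9940
Summing the contributions gives the formula mass.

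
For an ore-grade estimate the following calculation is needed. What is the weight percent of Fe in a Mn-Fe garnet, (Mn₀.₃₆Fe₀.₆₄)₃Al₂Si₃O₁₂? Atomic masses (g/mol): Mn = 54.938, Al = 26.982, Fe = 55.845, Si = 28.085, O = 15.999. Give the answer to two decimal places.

Molar mass of (Mn₀.₃₆Fe₀.₆₄)₃Al₂Si₃O₁₂: 1.08·54.938 + 1.92·55.845 + 2·26.982 + 3·28.085 + 12·15.999 = 496.762 g/mol.
Mass of Fe per formula unit: 1.92 × 55.845 = 107.222 g.
Weight fraction Fe = 107.222 / 496.762 = 0.2158.

21.58 wt%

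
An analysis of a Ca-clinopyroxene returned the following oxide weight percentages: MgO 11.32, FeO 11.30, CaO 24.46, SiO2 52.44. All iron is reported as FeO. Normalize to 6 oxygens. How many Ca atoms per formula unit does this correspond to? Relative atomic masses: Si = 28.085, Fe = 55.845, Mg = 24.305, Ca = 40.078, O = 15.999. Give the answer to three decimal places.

MgO (M=40.304): mol = 0.28087; Mg = 0.28087, O = 0.28087.
FeO (M=71.844): mol = 0.15729; Fe = 0.15729, O = 0.15729.
CaO (M=56.077): mol = 0.43619; Ca = 0.43619, O = 0.43619.
SiO2 (M=60.083): mol = 0.87279; Si = 0.87279, O = 1.74558.
ΣO = 2.61993; factor = 6/ΣO = 2.29014.
Ca apfu = 0.43619 × 2.29014 = 0.999.

0.999 Ca apfu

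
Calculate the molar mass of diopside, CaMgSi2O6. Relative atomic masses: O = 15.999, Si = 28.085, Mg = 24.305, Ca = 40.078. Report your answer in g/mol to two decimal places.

M = 1·40.078 + 1·24.305 + 2·28.085 + 6·15.999

216.55 g/mol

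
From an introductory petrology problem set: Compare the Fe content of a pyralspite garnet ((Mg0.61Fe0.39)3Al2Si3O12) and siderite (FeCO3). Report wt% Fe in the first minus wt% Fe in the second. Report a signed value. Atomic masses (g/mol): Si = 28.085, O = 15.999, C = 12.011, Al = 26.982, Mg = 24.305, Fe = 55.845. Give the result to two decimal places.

M((Mg0.61Fe0.39)3Al2Si3O12) = 440.024 g/mol, so wt% Fe = 65.339/440.024 × 100 = 14.85%.
M(FeCO3) = 115.853 g/mol, so wt% Fe = 55.845/115.853 × 100 = 48.20%.
14.85 − 48.20 = -33.35 pp.

-33.35 percentage points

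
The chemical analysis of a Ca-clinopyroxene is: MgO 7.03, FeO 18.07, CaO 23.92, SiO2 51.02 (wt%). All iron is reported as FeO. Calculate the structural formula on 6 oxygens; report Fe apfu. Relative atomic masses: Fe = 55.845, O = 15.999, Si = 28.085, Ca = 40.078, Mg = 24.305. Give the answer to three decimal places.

0.592 Fe apfu

MgO (M=40.304): mol = 0.17442; Mg = 0.17442, O = 0.17442.
FeO (M=71.844): mol = 0.25152; Fe = 0.25152, O = 0.25152.
CaO (M=56.077): mol = 0.42656; Ca = 0.42656, O = 0.42656.
SiO2 (M=60.083): mol = 0.84916; Si = 0.84916, O = 1.69832.
ΣO = 2.55082; factor = 6/ΣO = 2.35218.
Fe apfu = 0.25152 × 2.35218 = 0.592.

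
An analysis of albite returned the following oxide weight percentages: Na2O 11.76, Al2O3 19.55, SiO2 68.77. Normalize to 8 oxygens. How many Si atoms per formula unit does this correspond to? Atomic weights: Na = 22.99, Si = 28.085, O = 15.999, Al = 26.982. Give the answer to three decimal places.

Na2O: 11.76/61.979 = 0.18974 mol → 0.37948 mol Na, 0.18974 mol O.
Al2O3: 19.55/101.961 = 0.19174 mol → 0.38348 mol Al, 0.57522 mol O.
SiO2: 68.77/60.083 = 1.14458 mol → 1.14458 mol Si, 2.28916 mol O.
Total oxygen = 3.05412 mol. Normalization factor = 8/3.05412 = 2.61941.
Si per 8 O = 1.14458 × 2.61941 = 2.998.

2.998 Si apfu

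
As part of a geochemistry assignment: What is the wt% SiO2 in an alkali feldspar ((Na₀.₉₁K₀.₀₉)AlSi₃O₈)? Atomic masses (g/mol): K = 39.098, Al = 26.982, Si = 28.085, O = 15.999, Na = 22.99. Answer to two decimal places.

68.36 wt%

Molar mass of (Na₀.₉₁K₀.₀₉)AlSi₃O₈ = 0.91·22.99 + 0.09·39.098 + 1·26.982 + 3·28.085 + 8·15.999 = 263.669 g/mol.
Each formula unit contains 3 Si, equivalent to 3/1 = 3.0000 mol SiO2.
M(SiO2) = 1×28.085 + 2×15.999 = 60.083 g/mol.
Mass of SiO2 per formula unit = 3.0000 × 60.083 = 180.249 g.
SiO2 wt% = 180.249 / 263.669 × 100 = 68.36%.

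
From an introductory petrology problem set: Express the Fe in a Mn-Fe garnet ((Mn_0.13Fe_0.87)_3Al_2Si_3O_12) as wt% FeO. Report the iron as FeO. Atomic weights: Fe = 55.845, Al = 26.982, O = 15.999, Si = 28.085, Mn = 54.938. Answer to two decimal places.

37.70 wt%

M((Mn_0.13Fe_0.87)_3Al_2Si_3O_12) = 497.388 g/mol; M(FeO) = 71.844 g/mol.
Moles FeO per formula unit = 2.61 Fe ÷ 1 = 2.6100.
FeO fraction = (2.6100 × 71.844) / 497.388 = 187.513/497.388 = 0.3770.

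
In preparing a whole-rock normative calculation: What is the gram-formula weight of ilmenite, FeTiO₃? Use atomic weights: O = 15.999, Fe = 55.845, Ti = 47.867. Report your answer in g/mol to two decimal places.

151.71 g/mol

The formula mass is the sum 1×55.845 + 1×47.867 + 3×15.999.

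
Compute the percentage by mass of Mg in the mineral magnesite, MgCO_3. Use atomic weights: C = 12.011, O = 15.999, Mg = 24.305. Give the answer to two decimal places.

Molar mass of MgCO_3: 1*24.305 + 1*12.011 + 3*15.999 = 84.313 g/mol.
Mass of Mg per formula unit: 1 × 24.305 = 24.305 g.
Weight fraction Mg = 24.305 / 84.313 = 0.2883.

28.83 mass %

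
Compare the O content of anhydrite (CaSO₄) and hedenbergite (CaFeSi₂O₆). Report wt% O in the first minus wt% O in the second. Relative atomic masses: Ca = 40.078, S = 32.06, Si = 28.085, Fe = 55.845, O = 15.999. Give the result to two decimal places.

8.32 percentage points

M(CaSO₄) = 136.134 g/mol, so wt% O = 63.996/136.134 × 100 = 47.01%.
M(CaFeSi₂O₆) = 248.087 g/mol, so wt% O = 95.994/248.087 × 100 = 38.69%.
47.01 − 38.69 = 8.32 pp.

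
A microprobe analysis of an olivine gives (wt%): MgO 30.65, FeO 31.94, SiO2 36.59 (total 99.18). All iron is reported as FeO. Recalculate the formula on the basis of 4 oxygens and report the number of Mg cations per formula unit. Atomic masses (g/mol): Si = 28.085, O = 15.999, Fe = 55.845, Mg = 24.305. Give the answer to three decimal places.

1.255 Mg apfu

MgO (M=40.304): mol = 0.76047; Mg = 0.76047, O = 0.76047.
FeO (M=71.844): mol = 0.44457; Fe = 0.44457, O = 0.44457.
SiO2 (M=60.083): mol = 0.60899; Si = 0.60899, O = 1.21798.
ΣO = 2.42302; factor = 4/ΣO = 1.65083.
Mg apfu = 0.76047 × 1.65083 = 1.255.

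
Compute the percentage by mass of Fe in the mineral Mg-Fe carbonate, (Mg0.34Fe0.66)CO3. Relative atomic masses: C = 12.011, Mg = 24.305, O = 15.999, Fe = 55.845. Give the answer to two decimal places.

M((Mg0.34Fe0.66)CO3) = 105.129 g/mol.
Fe contributes 0.66 × 55.845 = 36.858 g per mole.
36.858/105.129 = 0.3506 → 35.06%.

35.06 weight percent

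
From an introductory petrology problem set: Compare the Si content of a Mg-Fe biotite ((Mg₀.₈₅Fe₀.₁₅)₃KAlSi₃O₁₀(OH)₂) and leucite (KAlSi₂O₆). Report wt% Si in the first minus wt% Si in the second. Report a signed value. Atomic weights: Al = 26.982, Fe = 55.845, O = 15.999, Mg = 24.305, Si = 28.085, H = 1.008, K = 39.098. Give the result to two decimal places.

-6.21 percentage points

M((Mg₀.₈₅Fe₀.₁₅)₃KAlSi₃O₁₀(OH)₂) = 431.447 g/mol, so wt% Si = 84.255/431.447 × 100 = 19.53%.
M(KAlSi₂O₆) = 218.244 g/mol, so wt% Si = 56.170/218.244 × 100 = 25.74%.
19.53 − 25.74 = -6.21 pp.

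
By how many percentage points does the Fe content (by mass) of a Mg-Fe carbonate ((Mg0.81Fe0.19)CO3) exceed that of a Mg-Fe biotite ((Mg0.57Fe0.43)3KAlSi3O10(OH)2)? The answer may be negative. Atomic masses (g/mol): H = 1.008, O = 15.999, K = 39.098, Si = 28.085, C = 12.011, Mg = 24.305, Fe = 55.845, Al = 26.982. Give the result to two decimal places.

Fe in (Mg0.81Fe0.19)CO3: molar mass 90.306 g/mol; 0.19×55.845 = 10.611 g → 11.75 wt%.
Fe in (Mg0.57Fe0.43)3KAlSi3O10(OH)2: molar mass 457.941 g/mol; 1.29×55.845 = 72.040 g → 15.73 wt%.
Difference = 11.75 − 15.73 = -3.98 percentage points.

-3.98 percentage points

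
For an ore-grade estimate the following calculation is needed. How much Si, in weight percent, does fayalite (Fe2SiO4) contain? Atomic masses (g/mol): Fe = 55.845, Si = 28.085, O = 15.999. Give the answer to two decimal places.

13.78 weight percent

Formula mass = 2×55.845 + 1×28.085 + 4×15.999 = 203.771 g/mol, of which 28.085 g is Si.
So Si makes up 28.085/203.771 = 0.1378 of the mass, i.e. 13.78%.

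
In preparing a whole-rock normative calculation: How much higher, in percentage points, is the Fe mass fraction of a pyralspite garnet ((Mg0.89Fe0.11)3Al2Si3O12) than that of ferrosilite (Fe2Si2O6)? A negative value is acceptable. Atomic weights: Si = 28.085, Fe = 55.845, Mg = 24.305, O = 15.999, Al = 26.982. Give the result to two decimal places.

Fe in (Mg0.89Fe0.11)3Al2Si3O12: molar mass 413.530 g/mol; 0.33×55.845 = 18.429 g → 4.46 wt%.
Fe in Fe2Si2O6: molar mass 263.854 g/mol; 2×55.845 = 111.690 g → 42.33 wt%.
Difference = 4.46 − 42.33 = -37.87 percentage points.

-37.87 percentage points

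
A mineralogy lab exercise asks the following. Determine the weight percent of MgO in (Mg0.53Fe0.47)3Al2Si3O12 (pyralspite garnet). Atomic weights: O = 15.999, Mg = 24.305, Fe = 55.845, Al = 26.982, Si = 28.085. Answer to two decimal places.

14.32 wt%

M((Mg0.53Fe0.47)3Al2Si3O12) = 447.593 g/mol; M(MgO) = 40.304 g/mol.
Moles MgO per formula unit = 1.59 Mg ÷ 1 = 1.5900.
MgO fraction = (1.5900 × 40.304) / 447.593 = 64.083/447.593 = 0.1432.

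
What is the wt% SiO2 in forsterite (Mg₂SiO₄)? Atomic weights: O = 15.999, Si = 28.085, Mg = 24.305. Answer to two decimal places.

42.71 wt%

Formula mass = 140.691 g/mol.
1 Si → 1.0000 mol SiO2 per formula unit; M(SiO2) = 60.083, so SiO2 mass = 60.083 g.
60.083/140.691 × 100 = 42.71 wt%.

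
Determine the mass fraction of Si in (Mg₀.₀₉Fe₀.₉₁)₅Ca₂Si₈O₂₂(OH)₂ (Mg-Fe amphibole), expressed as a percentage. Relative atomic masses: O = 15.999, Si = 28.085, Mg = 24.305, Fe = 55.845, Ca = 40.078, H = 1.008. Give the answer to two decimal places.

23.51 mass %

Molar mass of (Mg₀.₀₉Fe₀.₉₁)₅Ca₂Si₈O₂₂(OH)₂: 0.45*24.305 + 4.55*55.845 + 2*40.078 + 8*28.085 + 24*15.999 + 2*1.008 = 955.860 g/mol.
Mass of Si per formula unit: 8 × 28.085 = 224.680 g.
Weight fraction Si = 224.680 / 955.860 = 0.2351.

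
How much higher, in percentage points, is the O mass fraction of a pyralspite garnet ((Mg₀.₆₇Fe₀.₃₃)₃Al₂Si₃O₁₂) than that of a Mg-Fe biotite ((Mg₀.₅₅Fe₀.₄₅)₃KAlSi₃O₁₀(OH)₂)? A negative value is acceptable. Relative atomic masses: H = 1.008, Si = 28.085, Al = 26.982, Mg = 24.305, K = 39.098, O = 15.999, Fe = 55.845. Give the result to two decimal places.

2.45 percentage points

O in (Mg₀.₆₇Fe₀.₃₃)₃Al₂Si₃O₁₂: molar mass 434.347 g/mol; 12×15.999 = 191.988 g → 44.20 wt%.
O in (Mg₀.₅₅Fe₀.₄₅)₃KAlSi₃O₁₀(OH)₂: molar mass 459.833 g/mol; 12×15.999 = 191.988 g → 41.75 wt%.
Difference = 44.20 − 41.75 = 2.45 percentage points.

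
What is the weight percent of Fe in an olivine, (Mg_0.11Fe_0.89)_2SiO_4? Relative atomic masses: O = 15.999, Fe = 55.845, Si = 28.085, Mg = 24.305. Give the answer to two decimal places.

Molar mass of (Mg_0.11Fe_0.89)_2SiO_4: 0.22×24.305 + 1.78×55.845 + 1×28.085 + 4×15.999 = 196.832 g/mol.
Mass of Fe per formula unit: 1.78 × 55.845 = 99.404 g.
Weight fraction Fe = 99.404 / 196.832 = 0.5050.

50.50 mass %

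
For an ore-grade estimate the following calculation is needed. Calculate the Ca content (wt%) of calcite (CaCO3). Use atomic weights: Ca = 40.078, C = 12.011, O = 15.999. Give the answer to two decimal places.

40.04 wt%

Formula mass = 1×40.078 + 1×12.011 + 3×15.999 = 100.086 g/mol, of which 40.078 g is Ca.
So Ca makes up 40.078/100.086 = 0.4004 of the mass, i.e. 40.04%.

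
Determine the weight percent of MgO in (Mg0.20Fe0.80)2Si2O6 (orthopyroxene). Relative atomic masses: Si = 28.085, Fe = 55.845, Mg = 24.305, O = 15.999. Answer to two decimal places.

6.42 wt%

Formula mass = 251.238 g/mol.
0.40 Mg → 0.4000 mol MgO per formula unit; M(MgO) = 40.304, so MgO mass = 16.122 g.
16.122/251.238 × 100 = 6.42 wt%.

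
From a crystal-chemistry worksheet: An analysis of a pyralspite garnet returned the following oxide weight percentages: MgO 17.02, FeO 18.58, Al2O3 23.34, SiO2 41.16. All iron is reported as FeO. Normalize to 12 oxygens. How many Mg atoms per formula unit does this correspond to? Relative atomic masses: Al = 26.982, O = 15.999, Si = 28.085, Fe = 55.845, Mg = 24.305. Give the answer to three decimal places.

17.02 wt% MgO ÷ 40.304 g/mol = 0.42229 mol, giving 0.42229 Mg and 0.42229 O.
18.58 wt% FeO ÷ 71.844 g/mol = 0.25862 mol, giving 0.25862 Fe and 0.25862 O.
23.34 wt% Al2O3 ÷ 101.961 g/mol = 0.22891 mol, giving 0.45782 Al and 0.68673 O.
41.16 wt% SiO2 ÷ 60.083 g/mol = 0.68505 mol, giving 0.68505 Si and 1.37010 O.
Oxygen sums to 2.73774; scaling by 12/2.73774 = 4.38318 puts the formula on 12 O.
Mg: 0.42229 × 4.38318 = 1.851 atoms per formula unit.

1.851 Mg apfu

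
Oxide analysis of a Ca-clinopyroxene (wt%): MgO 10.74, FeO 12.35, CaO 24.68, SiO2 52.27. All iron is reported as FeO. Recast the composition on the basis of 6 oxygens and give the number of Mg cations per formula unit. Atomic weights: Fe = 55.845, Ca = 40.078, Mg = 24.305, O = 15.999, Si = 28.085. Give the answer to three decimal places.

MgO: 10.74/40.304 = 0.26647 mol → 0.26647 mol Mg, 0.26647 mol O.
FeO: 12.35/71.844 = 0.17190 mol → 0.17190 mol Fe, 0.17190 mol O.
CaO: 24.68/56.077 = 0.44011 mol → 0.44011 mol Ca, 0.44011 mol O.
SiO2: 52.27/60.083 = 0.86996 mol → 0.86996 mol Si, 1.73992 mol O.
Total oxygen = 2.61840 mol. Normalization factor = 6/2.61840 = 2.29148.
Mg per 6 O = 0.26647 × 2.29148 = 0.611.

0.611 Mg apfu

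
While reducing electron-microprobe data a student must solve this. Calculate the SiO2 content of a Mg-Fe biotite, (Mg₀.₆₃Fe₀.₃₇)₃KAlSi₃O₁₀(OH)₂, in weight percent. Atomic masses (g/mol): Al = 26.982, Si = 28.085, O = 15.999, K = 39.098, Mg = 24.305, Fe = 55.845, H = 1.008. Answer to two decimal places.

Formula mass = 452.263 g/mol.
3 Si → 3.0000 mol SiO2 per formula unit; M(SiO2) = 60.083, so SiO2 mass = 180.249 g.
180.249/452.263 × 100 = 39.85 wt%.

39.85 wt%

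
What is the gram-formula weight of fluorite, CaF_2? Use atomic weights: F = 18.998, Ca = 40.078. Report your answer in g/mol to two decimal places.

The formula mass is the sum 1·40.078 + 2·18.998.

78.07 g/mol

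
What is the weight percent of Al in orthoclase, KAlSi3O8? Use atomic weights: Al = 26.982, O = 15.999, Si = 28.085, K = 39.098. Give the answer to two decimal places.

Molar mass of KAlSi3O8: 1×39.098 + 1×26.982 + 3×28.085 + 8×15.999 = 278.327 g/mol.
Mass of Al per formula unit: 1 × 26.982 = 26.982 g.
Weight fraction Al = 26.982 / 278.327 = 0.0969.

9.69 mass %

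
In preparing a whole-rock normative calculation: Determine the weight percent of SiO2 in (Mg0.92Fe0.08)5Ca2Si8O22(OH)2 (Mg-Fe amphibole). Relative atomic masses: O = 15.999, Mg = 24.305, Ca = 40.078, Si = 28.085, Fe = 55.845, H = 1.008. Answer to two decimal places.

58.26 wt%

M((Mg0.92Fe0.08)5Ca2Si8O22(OH)2) = 824.969 g/mol; M(SiO2) = 60.083 g/mol.
Moles SiO2 per formula unit = 8 Si ÷ 1 = 8.0000.
SiO2 fraction = (8.0000 × 60.083) / 824.969 = 480.664/824.969 = 0.5826.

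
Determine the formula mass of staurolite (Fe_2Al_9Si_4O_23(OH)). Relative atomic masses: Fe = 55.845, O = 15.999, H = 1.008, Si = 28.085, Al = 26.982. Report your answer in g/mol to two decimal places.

851.85 g/mol

The formula mass is the sum 2*55.845 + 9*26.982 + 4*28.085 + 24*15.999 + 1*1.008.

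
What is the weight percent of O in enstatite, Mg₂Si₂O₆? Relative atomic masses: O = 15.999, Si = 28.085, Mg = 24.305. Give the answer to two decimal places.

47.81 weight percent

Formula mass = 2·24.305 + 2·28.085 + 6·15.999 = 200.774 g/mol, of which 95.994 g is O.
So O makes up 95.994/200.774 = 0.4781 of the mass, i.e. 47.81%.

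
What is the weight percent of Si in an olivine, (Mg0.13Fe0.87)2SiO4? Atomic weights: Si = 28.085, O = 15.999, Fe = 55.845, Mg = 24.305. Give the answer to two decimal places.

14.36 wt%

Molar mass of (Mg0.13Fe0.87)2SiO4: 0.26*24.305 + 1.74*55.845 + 1*28.085 + 4*15.999 = 195.571 g/mol.
Mass of Si per formula unit: 1 × 28.085 = 28.085 g.
Weight fraction Si = 28.085 / 195.571 = 0.1436.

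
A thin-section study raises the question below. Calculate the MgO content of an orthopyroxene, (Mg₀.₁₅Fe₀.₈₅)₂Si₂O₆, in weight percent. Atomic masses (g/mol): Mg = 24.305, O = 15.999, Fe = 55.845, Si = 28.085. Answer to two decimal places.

Molar mass of (Mg₀.₁₅Fe₀.₈₅)₂Si₂O₆ = 0.30*24.305 + 1.70*55.845 + 2*28.085 + 6*15.999 = 254.392 g/mol.
Each formula unit contains 0.30 Mg, equivalent to 0.30/1 = 0.3000 mol MgO.
M(MgO) = 1×24.305 + 1×15.999 = 40.304 g/mol.
Mass of MgO per formula unit = 0.3000 × 40.304 = 12.091 g.
MgO wt% = 12.091 / 254.392 × 100 = 4.75%.

4.75 wt%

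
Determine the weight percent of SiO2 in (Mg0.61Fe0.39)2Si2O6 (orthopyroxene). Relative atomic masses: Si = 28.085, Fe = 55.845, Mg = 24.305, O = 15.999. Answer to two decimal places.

Formula mass = 225.375 g/mol.
2 Si → 2.0000 mol SiO2 per formula unit; M(SiO2) = 60.083, so SiO2 mass = 120.166 g.
120.166/225.375 × 100 = 53.32 wt%.

53.32 wt%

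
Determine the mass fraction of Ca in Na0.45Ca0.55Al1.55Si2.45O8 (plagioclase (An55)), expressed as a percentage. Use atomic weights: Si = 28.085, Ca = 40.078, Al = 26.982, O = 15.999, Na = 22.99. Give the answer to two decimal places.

8.13 wt%

Formula mass = 0.45·22.99 + 0.55·40.078 + 1.55·26.982 + 2.45·28.085 + 8·15.999 = 271.011 g/mol, of which 22.043 g is Ca.
So Ca makes up 22.043/271.011 = 0.0813 of the mass, i.e. 8.13%.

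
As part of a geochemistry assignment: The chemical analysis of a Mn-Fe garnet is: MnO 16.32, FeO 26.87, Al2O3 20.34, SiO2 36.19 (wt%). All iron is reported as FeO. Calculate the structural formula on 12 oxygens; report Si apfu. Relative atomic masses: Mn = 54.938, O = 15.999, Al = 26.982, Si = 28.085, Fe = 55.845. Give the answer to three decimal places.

3.003 Si apfu

MnO (M=70.937): mol = 0.23006; Mn = 0.23006, O = 0.23006.
FeO (M=71.844): mol = 0.37400; Fe = 0.37400, O = 0.37400.
Al2O3 (M=101.961): mol = 0.19949; Al = 0.39898, O = 0.59847.
SiO2 (M=60.083): mol = 0.60233; Si = 0.60233, O = 1.20466.
ΣO = 2.40719; factor = 12/ΣO = 4.98507.
Si apfu = 0.60233 × 4.98507 = 3.003.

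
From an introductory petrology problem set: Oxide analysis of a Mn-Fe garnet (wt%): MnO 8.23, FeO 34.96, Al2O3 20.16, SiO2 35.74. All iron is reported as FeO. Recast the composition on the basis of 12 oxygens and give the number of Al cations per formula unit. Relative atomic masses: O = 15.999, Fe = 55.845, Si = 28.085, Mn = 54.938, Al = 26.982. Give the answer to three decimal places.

1.989 Al apfu

MnO: 8.23/70.937 = 0.11602 mol → 0.11602 mol Mn, 0.11602 mol O.
FeO: 34.96/71.844 = 0.48661 mol → 0.48661 mol Fe, 0.48661 mol O.
Al2O3: 20.16/101.961 = 0.19772 mol → 0.39544 mol Al, 0.59316 mol O.
SiO2: 35.74/60.083 = 0.59484 mol → 0.59484 mol Si, 1.18968 mol O.
Total oxygen = 2.38547 mol. Normalization factor = 12/2.38547 = 5.03046.
Al per 12 O = 0.39544 × 5.03046 = 1.989.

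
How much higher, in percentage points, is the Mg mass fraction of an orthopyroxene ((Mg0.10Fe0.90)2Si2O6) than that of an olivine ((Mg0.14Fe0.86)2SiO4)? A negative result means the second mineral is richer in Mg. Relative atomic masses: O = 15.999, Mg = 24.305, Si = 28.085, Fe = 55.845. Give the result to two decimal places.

-1.60 percentage points

First mineral: 4.861 g Mg in 257.546 g formula = 1.89 wt% Mg.
Second mineral: 6.805 g Mg in 194.940 g formula = 3.49 wt% Mg.
1.89% − 3.49% gives a difference of -1.60 percentage points.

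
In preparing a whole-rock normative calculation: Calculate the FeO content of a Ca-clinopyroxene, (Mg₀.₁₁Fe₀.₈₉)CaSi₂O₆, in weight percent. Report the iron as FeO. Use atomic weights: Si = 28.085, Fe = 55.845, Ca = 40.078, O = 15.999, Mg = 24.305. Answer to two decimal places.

26.14 wt%

Molar mass of (Mg₀.₁₁Fe₀.₈₉)CaSi₂O₆ = 0.11*24.305 + 0.89*55.845 + 1*40.078 + 2*28.085 + 6*15.999 = 244.618 g/mol.
Each formula unit contains 0.89 Fe, equivalent to 0.89/1 = 0.8900 mol FeO.
M(FeO) = 1×55.845 + 1×15.999 = 71.844 g/mol.
Mass of FeO per formula unit = 0.8900 × 71.844 = 63.941 g.
FeO wt% = 63.941 / 244.618 × 100 = 26.14%.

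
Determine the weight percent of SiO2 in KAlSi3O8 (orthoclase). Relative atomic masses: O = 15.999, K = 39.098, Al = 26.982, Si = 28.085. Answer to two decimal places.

64.76 wt%

Formula mass = 278.327 g/mol.
3 Si → 3.0000 mol SiO2 per formula unit; M(SiO2) = 60.083, so SiO2 mass = 180.249 g.
180.249/278.327 × 100 = 64.76 wt%.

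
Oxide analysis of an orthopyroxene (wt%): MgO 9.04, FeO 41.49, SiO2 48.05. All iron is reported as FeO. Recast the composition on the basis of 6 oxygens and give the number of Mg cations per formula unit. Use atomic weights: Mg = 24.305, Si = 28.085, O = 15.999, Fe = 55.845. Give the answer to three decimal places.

MgO: 9.04/40.304 = 0.22430 mol → 0.22430 mol Mg, 0.22430 mol O.
FeO: 41.49/71.844 = 0.57750 mol → 0.57750 mol Fe, 0.57750 mol O.
SiO2: 48.05/60.083 = 0.79973 mol → 0.79973 mol Si, 1.59946 mol O.
Total oxygen = 2.40126 mol. Normalization factor = 6/2.40126 = 2.49869.
Mg per 6 O = 0.22430 × 2.49869 = 0.560.

0.560 Mg apfu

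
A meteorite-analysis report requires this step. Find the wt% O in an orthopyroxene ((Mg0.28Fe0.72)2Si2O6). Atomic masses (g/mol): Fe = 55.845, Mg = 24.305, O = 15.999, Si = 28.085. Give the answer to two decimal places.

M((Mg0.28Fe0.72)2Si2O6) = 246.192 g/mol.
O contributes 6 × 15.999 = 95.994 g per mole.
95.994/246.192 = 0.3899 → 38.99%.

38.99 wt%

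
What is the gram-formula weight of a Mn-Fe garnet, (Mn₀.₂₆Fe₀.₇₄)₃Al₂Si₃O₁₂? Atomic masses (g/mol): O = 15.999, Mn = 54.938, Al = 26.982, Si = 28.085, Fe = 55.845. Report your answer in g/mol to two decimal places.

Mn: 0.78 × 54.938 = 42.8516
Fe: 2.22 × 55.845 = 123.9759
Al: 2 × 26.982 = 53.9640
Si: 3 × 28.085 = 84.2550
O: 12 × 15.999 = 191.9880
Summing the contributions gives the formula mass.

497.03 g/mol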